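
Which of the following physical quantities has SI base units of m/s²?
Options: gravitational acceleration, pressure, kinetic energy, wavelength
Checking the SI base units of each option:
  gravitational acceleration (g = GM/r²): m/s²  ✓ matches
  pressure (P = F/A): kg/(m·s²)  ✗
  kinetic energy (E = ½mv²): kg·m²/s²  ✗
  wavelength (λ = v/f): m  ✗

Only gravitational acceleration has units m/s².

Answer: gravitational acceleration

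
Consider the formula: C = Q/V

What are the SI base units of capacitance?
Units of each symbol in C = Q/V:
  Q (charge, in coulombs): s·A
  V (voltage, in volts): kg·m²/(s³·A)  → in the denominator, contributes s³·A/(kg·m²)

Multiplying the contributions: [s·A] · [s³·A/(kg·m²)]
Adding exponents of each base unit: kg: -1, m: -2, s: 4, A: 2
SI base units of capacitance: s⁴·A²/(kg·m²)

Answer: s⁴·A²/(kg·m²)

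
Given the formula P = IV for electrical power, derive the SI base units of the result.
Units of each symbol in P = IV:
  I (current): A
  V (voltage, in volts): kg·m²/(s³·A)

Multiplying the contributions: [A] · [kg·m²/(s³·A)]
Adding exponents of each base unit: kg: 1, m: 2, s: -3
SI base units of electrical power: kg·m²/s³

Answer: kg·m²/s³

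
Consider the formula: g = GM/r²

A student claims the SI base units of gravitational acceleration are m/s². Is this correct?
Units of each symbol in g = GM/r²:
  G (gravitational constant): m³/(kg·s²)
  M (mass): kg
  r (distance): m  → to the power 2 in the denominator, contributes 1/m²

Multiplying the contributions: [m³/(kg·s²)] · [kg] · [1/m²]
Adding exponents of each base unit: m: 1, s: -2
SI base units of gravitational acceleration: m/s²

The claimed units m/s² match the derived units, so the claim is correct.

Answer: Yes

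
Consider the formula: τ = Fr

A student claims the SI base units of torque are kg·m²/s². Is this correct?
Units of each symbol in τ = Fr:
  F (force): kg·m/s²
  r (lever arm): m

Multiplying the contributions: [kg·m/s²] · [m]
Adding exponents of each base unit: kg: 1, m: 2, s: -2
SI base units of torque: kg·m²/s²

The claimed units kg·m²/s² match the derived units, so the claim is correct.

Answer: Yes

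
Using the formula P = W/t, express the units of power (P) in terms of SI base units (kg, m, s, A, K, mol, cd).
Units of each symbol in P = W/t:
  W (work): kg·m²/s²
  t (time): s  → in the denominator, contributes 1/s

Multiplying the contributions: [kg·m²/s²] · [1/s]
Adding exponents of each base unit: kg: 1, m: 2, s: -3
SI base units of power: kg·m²/s³

Answer: kg·m²/s³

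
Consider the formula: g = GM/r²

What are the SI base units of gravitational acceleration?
Units of each symbol in g = GM/r²:
  G (gravitational constant): m³/(kg·s²)
  M (mass): kg
  r (distance): m  → to the power 2 in the denominator, contributes 1/m²

Multiplying the contributions: [m³/(kg·s²)] · [kg] · [1/m²]
Adding exponents of each base unit: m: 1, s: -2
SI base units of gravitational acceleration: m/s²

Answer: m/s²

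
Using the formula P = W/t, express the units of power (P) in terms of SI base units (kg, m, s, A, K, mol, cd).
Units of each symbol in P = W/t:
  W (work): kg·m²/s²
  t (time): s  → in the denominator, contributes 1/s

Multiplying the contributions: [kg·m²/s²] · [1/s]
Adding exponents of each base unit: kg: 1, m: 2, s: -3
SI base units of power: kg·m²/s³

Answer: kg·m²/s³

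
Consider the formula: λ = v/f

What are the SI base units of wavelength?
Units of each symbol in λ = v/f:
  v (wave speed): m/s
  f (frequency): 1/s  → in the denominator, contributes s

Multiplying the contributions: [m/s] · [s]
Adding exponents of each base unit: m: 1
SI base units of wavelength: m

Answer: m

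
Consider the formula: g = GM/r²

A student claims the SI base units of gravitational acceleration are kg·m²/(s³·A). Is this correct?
Units of each symbol in g = GM/r²:
  G (gravitational constant): m³/(kg·s²)
  M (mass): kg
  r (distance): m  → to the power 2 in the denominator, contributes 1/m²

Multiplying the contributions: [m³/(kg·s²)] · [kg] · [1/m²]
Adding exponents of each base unit: m: 1, s: -2
SI base units of gravitational acceleration: m/s²

The claimed units kg·m²/(s³·A) (exponents kg: 1, m: 2, s: -3, A: -1) do not match the derived units m/s² (exponents m: 1, s: -2), so the claim is incorrect.

Answer: No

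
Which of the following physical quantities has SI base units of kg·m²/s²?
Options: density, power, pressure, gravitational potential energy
Checking the SI base units of each option:
  density (ρ = m/V): kg/m³  ✗
  power (P = W/t): kg·m²/s³  ✗
  pressure (P = F/A): kg/(m·s²)  ✗
  gravitational potential energy (U = -GMm/r): kg·m²/s²  ✓ matches

Only gravitational potential energy has units kg·m²/s².

Answer: gravitational potential energy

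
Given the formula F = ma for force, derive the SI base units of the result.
Units of each symbol in F = ma:
  m (mass): kg
  a (acceleration): m/s²

Multiplying the contributions: [kg] · [m/s²]
Adding exponents of each base unit: kg: 1, m: 1, s: -2
SI base units of force: kg·m/s²

Answer: kg·m/s²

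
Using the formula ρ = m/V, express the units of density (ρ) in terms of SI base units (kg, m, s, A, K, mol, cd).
Units of each symbol in ρ = m/V:
  m (mass): kg
  V (volume): m³  → in the denominator, contributes 1/m³

Multiplying the contributions: [kg] · [1/m³]
Adding exponents of each base unit: kg: 1, m: -3
SI base units of density: kg/m³

Answer: kg/m³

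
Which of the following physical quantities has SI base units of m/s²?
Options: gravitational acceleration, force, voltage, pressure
Checking the SI base units of each option:
  gravitational acceleration (g = GM/r²): m/s²  ✓ matches
  force (F = ma): kg·m/s²  ✗
  voltage (V = IR): kg·m²/(s³·A)  ✗
  pressure (P = F/A): kg/(m·s²)  ✗

Only gravitational acceleration has units m/s².

Answer: gravitational acceleration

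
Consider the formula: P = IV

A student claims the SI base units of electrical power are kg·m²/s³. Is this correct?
Units of each symbol in P = IV:
  I (current): A
  V (voltage, in volts): kg·m²/(s³·A)

Multiplying the contributions: [A] · [kg·m²/(s³·A)]
Adding exponents of each base unit: kg: 1, m: 2, s: -3
SI base units of electrical power: kg·m²/s³

The claimed units kg·m²/s³ match the derived units, so the claim is correct.

Answer: Yes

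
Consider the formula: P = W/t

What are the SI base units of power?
Units of each symbol in P = W/t:
  W (work): kg·m²/s²
  t (time): s  → in the denominator, contributes 1/s

Multiplying the contributions: [kg·m²/s²] · [1/s]
Adding exponents of each base unit: kg: 1, m: 2, s: -3
SI base units of power: kg·m²/s³

Answer: kg·m²/s³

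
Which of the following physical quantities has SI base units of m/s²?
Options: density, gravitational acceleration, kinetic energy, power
Checking the SI base units of each option:
  density (ρ = m/V): kg/m³  ✗
  gravitational acceleration (g = GM/r²): m/s²  ✓ matches
  kinetic energy (E = ½mv²): kg·m²/s²  ✗
  power (P = W/t): kg·m²/s³  ✗

Only gravitational acceleration has units m/s².

Answer: gravitational acceleration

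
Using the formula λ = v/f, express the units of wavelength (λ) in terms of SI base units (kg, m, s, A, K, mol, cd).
Units of each symbol in λ = v/f:
  v (wave speed): m/s
  f (frequency): 1/s  → in the denominator, contributes s

Multiplying the contributions: [m/s] · [s]
Adding exponents of each base unit: m: 1
SI base units of wavelength: m

Answer: m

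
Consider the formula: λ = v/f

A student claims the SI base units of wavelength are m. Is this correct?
Units of each symbol in λ = v/f:
  v (wave speed): m/s
  f (frequency): 1/s  → in the denominator, contributes s

Multiplying the contributions: [m/s] · [s]
Adding exponents of each base unit: m: 1
SI base units of wavelength: m

The claimed units m match the derived units, so the claim is correct.

Answer: Yes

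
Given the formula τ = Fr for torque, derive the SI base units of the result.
Units of each symbol in τ = Fr:
  F (force): kg·m/s²
  r (lever arm): m

Multiplying the contributions: [kg·m/s²] · [m]
Adding exponents of each base unit: kg: 1, m: 2, s: -2
SI base units of torque: kg·m²/s²

Answer: kg·m²/s²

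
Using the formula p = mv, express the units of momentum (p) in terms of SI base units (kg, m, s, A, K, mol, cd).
Units of each symbol in p = mv:
  m (mass): kg
  v (velocity): m/s

Multiplying the contributions: [kg] · [m/s]
Adding exponents of each base unit: kg: 1, m: 1, s: -1
SI base units of momentum: kg·m/s

Answer: kg·m/s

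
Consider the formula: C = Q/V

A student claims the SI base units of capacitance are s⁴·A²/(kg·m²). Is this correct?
Units of each symbol in C = Q/V:
  Q (charge, in coulombs): s·A
  V (voltage, in volts): kg·m²/(s³·A)  → in the denominator, contributes s³·A/(kg·m²)

Multiplying the contributions: [s·A] · [s³·A/(kg·m²)]
Adding exponents of each base unit: kg: -1, m: -2, s: 4, A: 2
SI base units of capacitance: s⁴·A²/(kg·m²)

The claimed units s⁴·A²/(kg·m²) match the derived units, so the claim is correct.

Answer: Yes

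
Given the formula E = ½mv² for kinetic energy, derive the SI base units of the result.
Units of each symbol in E = ½mv²:
  m (mass): kg
  v (speed): m/s  → to the power 2, contributes m²/s²
  The factor ½ is dimensionless.

Multiplying the contributions: [kg] · [m²/s²]
Adding exponents of each base unit: kg: 1, m: 2, s: -2
SI base units of kinetic energy: kg·m²/s²

Answer: kg·m²/s²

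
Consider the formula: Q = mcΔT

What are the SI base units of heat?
Units of each symbol in Q = mcΔT:
  m (mass): kg
  c (specific heat capacity, in J/(kg·K)): m²/(s²·K)
  ΔT (temperature change): K

Multiplying the contributions: [kg] · [m²/(s²·K)] · [K]
Adding exponents of each base unit: kg: 1, m: 2, s: -2
SI base units of heat: kg·m²/s²

Answer: kg·m²/s²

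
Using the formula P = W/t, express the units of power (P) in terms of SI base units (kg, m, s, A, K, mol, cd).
Units of each symbol in P = W/t:
  W (work): kg·m²/s²
  t (time): s  → in the denominator, contributes 1/s

Multiplying the contributions: [kg·m²/s²] · [1/s]
Adding exponents of each base unit: kg: 1, m: 2, s: -3
SI base units of power: kg·m²/s³

Answer: kg·m²/s³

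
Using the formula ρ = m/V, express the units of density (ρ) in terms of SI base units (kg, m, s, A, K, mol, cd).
Units of each symbol in ρ = m/V:
  m (mass): kg
  V (volume): m³  → in the denominator, contributes 1/m³

Multiplying the contributions: [kg] · [1/m³]
Adding exponents of each base unit: kg: 1, m: -3
SI base units of density: kg/m³

Answer: kg/m³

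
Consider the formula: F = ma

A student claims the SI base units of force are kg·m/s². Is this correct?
Units of each symbol in F = ma:
  m (mass): kg
  a (acceleration): m/s²

Multiplying the contributions: [kg] · [m/s²]
Adding exponents of each base unit: kg: 1, m: 1, s: -2
SI base units of force: kg·m/s²

The claimed units kg·m/s² match the derived units, so the claim is correct.

Answer: Yes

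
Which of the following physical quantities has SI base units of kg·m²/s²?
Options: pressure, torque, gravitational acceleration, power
Checking the SI base units of each option:
  pressure (P = F/A): kg/(m·s²)  ✗
  torque (τ = Fr): kg·m²/s²  ✓ matches
  gravitational acceleration (g = GM/r²): m/s²  ✗
  power (P = W/t): kg·m²/s³  ✗

Only torque has units kg·m²/s².

Answer: torque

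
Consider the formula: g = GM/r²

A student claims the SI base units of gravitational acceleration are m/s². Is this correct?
Units of each symbol in g = GM/r²:
  G (gravitational constant): m³/(kg·s²)
  M (mass): kg
  r (distance): m  → to the power 2 in the denominator, contributes 1/m²

Multiplying the contributions: [m³/(kg·s²)] · [kg] · [1/m²]
Adding exponents of each base unit: m: 1, s: -2
SI base units of gravitational acceleration: m/s²

The claimed units m/s² match the derived units, so the claim is correct.

Answer: Yes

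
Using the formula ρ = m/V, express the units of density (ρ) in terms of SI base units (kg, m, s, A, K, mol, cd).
Units of each symbol in ρ = m/V:
  m (mass): kg
  V (volume): m³  → in the denominator, contributes 1/m³

Multiplying the contributions: [kg] · [1/m³]
Adding exponents of each base unit: kg: 1, m: -3
SI base units of density: kg/m³

Answer: kg/m³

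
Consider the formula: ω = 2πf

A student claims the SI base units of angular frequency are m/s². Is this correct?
Units of each symbol in ω = 2πf:
  f (frequency): 1/s
  The factor 2π is dimensionless.

Multiplying the contributions: [1/s]
Adding exponents of each base unit: s: -1
SI base units of angular frequency: 1/s

The claimed units m/s² (exponents m: 1, s: -2) do not match the derived units 1/s (exponents s: -1), so the claim is incorrect.

Answer: No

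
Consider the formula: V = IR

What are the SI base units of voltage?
Units of each symbol in V = IR:
  I (current): A
  R (resistance, in ohms): kg·m²/(s³·A²)

Multiplying the contributions: [A] · [kg·m²/(s³·A²)]
Adding exponents of each base unit: kg: 1, m: 2, s: -3, A: -1
SI base units of voltage: kg·m²/(s³·A)

Answer: kg·m²/(s³·A)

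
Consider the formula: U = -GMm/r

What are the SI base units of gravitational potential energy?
Units of each symbol in U = -GMm/r:
  G (gravitational constant): m³/(kg·s²)
  M (mass): kg
  m (mass): kg
  r (distance): m  → in the denominator, contributes 1/m
  The minus sign does not affect the units.

Multiplying the contributions: [m³/(kg·s²)] · [kg] · [kg] · [1/m]
Adding exponents of each base unit: kg: 1, m: 2, s: -2
SI base units of gravitational potential energy: kg·m²/s²

Answer: kg·m²/s²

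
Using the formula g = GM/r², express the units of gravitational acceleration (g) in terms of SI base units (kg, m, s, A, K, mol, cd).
Units of each symbol in g = GM/r²:
  G (gravitational constant): m³/(kg·s²)
  M (mass): kg
  r (distance): m  → to the power 2 in the denominator, contributes 1/m²

Multiplying the contributions: [m³/(kg·s²)] · [kg] · [1/m²]
Adding exponents of each base unit: m: 1, s: -2
SI base units of gravitational acceleration: m/s²

Answer: m/s²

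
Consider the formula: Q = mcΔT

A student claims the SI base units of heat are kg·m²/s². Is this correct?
Units of each symbol in Q = mcΔT:
  m (mass): kg
  c (specific heat capacity, in J/(kg·K)): m²/(s²·K)
  ΔT (temperature change): K

Multiplying the contributions: [kg] · [m²/(s²·K)] · [K]
Adding exponents of each base unit: kg: 1, m: 2, s: -2
SI base units of heat: kg·m²/s²

The claimed units kg·m²/s² match the derived units, so the claim is correct.

Answer: Yes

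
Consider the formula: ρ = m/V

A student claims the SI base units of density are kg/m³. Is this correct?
Units of each symbol in ρ = m/V:
  m (mass): kg
  V (volume): m³  → in the denominator, contributes 1/m³

Multiplying the contributions: [kg] · [1/m³]
Adding exponents of each base unit: kg: 1, m: -3
SI base units of density: kg/m³

The claimed units kg/m³ match the derived units, so the claim is correct.

Answer: Yes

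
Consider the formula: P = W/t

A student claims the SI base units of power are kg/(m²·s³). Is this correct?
Units of each symbol in P = W/t:
  W (work): kg·m²/s²
  t (time): s  → in the denominator, contributes 1/s

Multiplying the contributions: [kg·m²/s²] · [1/s]
Adding exponents of each base unit: kg: 1, m: 2, s: -3
SI base units of power: kg·m²/s³

The claimed units kg/(m²·s³) (exponents kg: 1, m: -2, s: -3) do not match the derived units kg·m²/s³ (exponents kg: 1, m: 2, s: -3), so the claim is incorrect.

Answer: No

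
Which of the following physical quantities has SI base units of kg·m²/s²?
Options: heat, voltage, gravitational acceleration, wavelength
Checking the SI base units of each option:
  heat (Q = mcΔT): kg·m²/s²  ✓ matches
  voltage (V = IR): kg·m²/(s³·A)  ✗
  gravitational acceleration (g = GM/r²): m/s²  ✗
  wavelength (λ = v/f): m  ✗

Only heat has units kg·m²/s².

Answer: heat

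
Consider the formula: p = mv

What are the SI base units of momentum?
Units of each symbol in p = mv:
  m (mass): kg
  v (velocity): m/s

Multiplying the contributions: [kg] · [m/s]
Adding exponents of each base unit: kg: 1, m: 1, s: -1
SI base units of momentum: kg·m/s

Answer: kg·m/s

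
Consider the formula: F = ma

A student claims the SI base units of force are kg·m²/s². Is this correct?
Units of each symbol in F = ma:
  m (mass): kg
  a (acceleration): m/s²

Multiplying the contributions: [kg] · [m/s²]
Adding exponents of each base unit: kg: 1, m: 1, s: -2
SI base units of force: kg·m/s²

The claimed units kg·m²/s² (exponents kg: 1, m: 2, s: -2) do not match the derived units kg·m/s² (exponents kg: 1, m: 1, s: -2), so the claim is incorrect.

Answer: No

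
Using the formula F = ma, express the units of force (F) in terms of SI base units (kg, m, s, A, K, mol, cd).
Units of each symbol in F = ma:
  m (mass): kg
  a (acceleration): m/s²

Multiplying the contributions: [kg] · [m/s²]
Adding exponents of each base unit: kg: 1, m: 1, s: -2
SI base units of force: kg·m/s²

Answer: kg·m/s²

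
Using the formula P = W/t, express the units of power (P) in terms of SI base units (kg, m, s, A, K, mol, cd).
Units of each symbol in P = W/t:
  W (work): kg·m²/s²
  t (time): s  → in the denominator, contributes 1/s

Multiplying the contributions: [kg·m²/s²] · [1/s]
Adding exponents of each base unit: kg: 1, m: 2, s: -3
SI base units of power: kg·m²/s³

Answer: kg·m²/s³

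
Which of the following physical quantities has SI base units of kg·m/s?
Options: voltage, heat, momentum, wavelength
Checking the SI base units of each option:
  voltage (V = IR): kg·m²/(s³·A)  ✗
  heat (Q = mcΔT): kg·m²/s²  ✗
  momentum (p = mv): kg·m/s  ✓ matches
  wavelength (λ = v/f): m  ✗

Only momentum has units kg·m/s.

Answer: momentum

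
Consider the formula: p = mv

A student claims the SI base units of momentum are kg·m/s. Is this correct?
Units of each symbol in p = mv:
  m (mass): kg
  v (velocity): m/s

Multiplying the contributions: [kg] · [m/s]
Adding exponents of each base unit: kg: 1, m: 1, s: -1
SI base units of momentum: kg·m/s

The claimed units kg·m/s match the derived units, so the claim is correct.

Answer: Yes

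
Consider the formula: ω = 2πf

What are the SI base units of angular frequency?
Units of each symbol in ω = 2πf:
  f (frequency): 1/s
  The factor 2π is dimensionless.

Multiplying the contributions: [1/s]
Adding exponents of each base unit: s: -1
SI base units of angular frequency: 1/s

Answer: 1/s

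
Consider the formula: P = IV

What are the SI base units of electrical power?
Units of each symbol in P = IV:
  I (current): A
  V (voltage, in volts): kg·m²/(s³·A)

Multiplying the contributions: [A] · [kg·m²/(s³·A)]
Adding exponents of each base unit: kg: 1, m: 2, s: -3
SI base units of electrical power: kg·m²/s³

Answer: kg·m²/s³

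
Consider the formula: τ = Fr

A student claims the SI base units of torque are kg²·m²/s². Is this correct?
Units of each symbol in τ = Fr:
  F (force): kg·m/s²
  r (lever arm): m

Multiplying the contributions: [kg·m/s²] · [m]
Adding exponents of each base unit: kg: 1, m: 2, s: -2
SI base units of torque: kg·m²/s²

The claimed units kg²·m²/s² (exponents kg: 2, m: 2, s: -2) do not match the derived units kg·m²/s² (exponents kg: 1, m: 2, s: -2), so the claim is incorrect.

Answer: No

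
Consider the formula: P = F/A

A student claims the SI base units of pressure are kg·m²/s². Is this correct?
Units of each symbol in P = F/A:
  F (force): kg·m/s²
  A (area): m²  → in the denominator, contributes 1/m²

Multiplying the contributions: [kg·m/s²] · [1/m²]
Adding exponents of each base unit: kg: 1, m: -1, s: -2
SI base units of pressure: kg/(m·s²)

The claimed units kg·m²/s² (exponents kg: 1, m: 2, s: -2) do not match the derived units kg/(m·s²) (exponents kg: 1, m: -1, s: -2), so the claim is incorrect.

Answer: No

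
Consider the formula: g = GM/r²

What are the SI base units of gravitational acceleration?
Units of each symbol in g = GM/r²:
  G (gravitational constant): m³/(kg·s²)
  M (mass): kg
  r (distance): m  → to the power 2 in the denominator, contributes 1/m²

Multiplying the contributions: [m³/(kg·s²)] · [kg] · [1/m²]
Adding exponents of each base unit: m: 1, s: -2
SI base units of gravitational acceleration: m/s²

Answer: m/s²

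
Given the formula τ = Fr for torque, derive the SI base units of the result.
Units of each symbol in τ = Fr:
  F (force): kg·m/s²
  r (lever arm): m

Multiplying the contributions: [kg·m/s²] · [m]
Adding exponents of each base unit: kg: 1, m: 2, s: -2
SI base units of torque: kg·m²/s²

Answer: kg·m²/s²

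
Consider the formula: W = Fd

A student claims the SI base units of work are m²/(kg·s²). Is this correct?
Units of each symbol in W = Fd:
  F (force): kg·m/s²
  d (displacement): m

Multiplying the contributions: [kg·m/s²] · [m]
Adding exponents of each base unit: kg: 1, m: 2, s: -2
SI base units of work: kg·m²/s²

The claimed units m²/(kg·s²) (exponents kg: -1, m: 2, s: -2) do not match the derived units kg·m²/s² (exponents kg: 1, m: 2, s: -2), so the claim is incorrect.

Answer: No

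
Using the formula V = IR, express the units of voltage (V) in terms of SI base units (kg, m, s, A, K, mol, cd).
Units of each symbol in V = IR:
  I (current): A
  R (resistance, in ohms): kg·m²/(s³·A²)

Multiplying the contributions: [A] · [kg·m²/(s³·A²)]
Adding exponents of each base unit: kg: 1, m: 2, s: -3, A: -1
SI base units of voltage: kg·m²/(s³·A)

Answer: kg·m²/(s³·A)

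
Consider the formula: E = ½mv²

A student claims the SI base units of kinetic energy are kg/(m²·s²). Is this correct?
Units of each symbol in E = ½mv²:
  m (mass): kg
  v (speed): m/s  → to the power 2, contributes m²/s²
  The factor ½ is dimensionless.

Multiplying the contributions: [kg] · [m²/s²]
Adding exponents of each base unit: kg: 1, m: 2, s: -2
SI base units of kinetic energy: kg·m²/s²

The claimed units kg/(m²·s²) (exponents kg: 1, m: -2, s: -2) do not match the derived units kg·m²/s² (exponents kg: 1, m: 2, s: -2), so the claim is incorrect.

Answer: No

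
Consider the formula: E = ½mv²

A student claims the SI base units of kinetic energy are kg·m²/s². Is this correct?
Units of each symbol in E = ½mv²:
  m (mass): kg
  v (speed): m/s  → to the power 2, contributes m²/s²
  The factor ½ is dimensionless.

Multiplying the contributions: [kg] · [m²/s²]
Adding exponents of each base unit: kg: 1, m: 2, s: -2
SI base units of kinetic energy: kg·m²/s²

The claimed units kg·m²/s² match the derived units, so the claim is correct.

Answer: Yes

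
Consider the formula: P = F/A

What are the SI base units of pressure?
Units of each symbol in P = F/A:
  F (force): kg·m/s²
  A (area): m²  → in the denominator, contributes 1/m²

Multiplying the contributions: [kg·m/s²] · [1/m²]
Adding exponents of each base unit: kg: 1, m: -1, s: -2
SI base units of pressure: kg/(m·s²)

Answer: kg/(m·s²)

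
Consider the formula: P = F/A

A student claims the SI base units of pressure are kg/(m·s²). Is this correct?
Units of each symbol in P = F/A:
  F (force): kg·m/s²
  A (area): m²  → in the denominator, contributes 1/m²

Multiplying the contributions: [kg·m/s²] · [1/m²]
Adding exponents of each base unit: kg: 1, m: -1, s: -2
SI base units of pressure: kg/(m·s²)

The claimed units kg/(m·s²) match the derived units, so the claim is correct.

Answer: Yes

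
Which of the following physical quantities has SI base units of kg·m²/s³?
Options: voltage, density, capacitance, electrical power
Checking the SI base units of each option:
  voltage (V = IR): kg·m²/(s³·A)  ✗
  density (ρ = m/V): kg/m³  ✗
  capacitance (C = Q/V): s⁴·A²/(kg·m²)  ✗
  electrical power (P = IV): kg·m²/s³  ✓ matches

Only electrical power has units kg·m²/s³.

Answer: electrical power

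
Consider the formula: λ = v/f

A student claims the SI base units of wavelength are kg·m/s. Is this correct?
Units of each symbol in λ = v/f:
  v (wave speed): m/s
  f (frequency): 1/s  → in the denominator, contributes s

Multiplying the contributions: [m/s] · [s]
Adding exponents of each base unit: m: 1
SI base units of wavelength: m

The claimed units kg·m/s (exponents kg: 1, m: 1, s: -1) do not match the derived units m (exponents m: 1), so the claim is incorrect.

Answer: No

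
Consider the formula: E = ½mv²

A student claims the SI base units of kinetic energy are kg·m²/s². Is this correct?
Units of each symbol in E = ½mv²:
  m (mass): kg
  v (speed): m/s  → to the power 2, contributes m²/s²
  The factor ½ is dimensionless.

Multiplying the contributions: [kg] · [m²/s²]
Adding exponents of each base unit: kg: 1, m: 2, s: -2
SI base units of kinetic energy: kg·m²/s²

The claimed units kg·m²/s² match the derived units, so the claim is correct.

Answer: Yes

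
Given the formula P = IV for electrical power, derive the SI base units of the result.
Units of each symbol in P = IV:
  I (current): A
  V (voltage, in volts): kg·m²/(s³·A)

Multiplying the contributions: [A] · [kg·m²/(s³·A)]
Adding exponents of each base unit: kg: 1, m: 2, s: -3
SI base units of electrical power: kg·m²/s³

Answer: kg·m²/s³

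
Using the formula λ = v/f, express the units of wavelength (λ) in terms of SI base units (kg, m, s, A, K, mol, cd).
Units of each symbol in λ = v/f:
  v (wave speed): m/s
  f (frequency): 1/s  → in the denominator, contributes s

Multiplying the contributions: [m/s] · [s]
Adding exponents of each base unit: m: 1
SI base units of wavelength: m

Answer: m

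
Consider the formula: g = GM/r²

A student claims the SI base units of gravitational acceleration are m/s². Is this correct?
Units of each symbol in g = GM/r²:
  G (gravitational constant): m³/(kg·s²)
  M (mass): kg
  r (distance): m  → to the power 2 in the denominator, contributes 1/m²

Multiplying the contributions: [m³/(kg·s²)] · [kg] · [1/m²]
Adding exponents of each base unit: m: 1, s: -2
SI base units of gravitational acceleration: m/s²

The claimed units m/s² match the derived units, so the claim is correct.

Answer: Yes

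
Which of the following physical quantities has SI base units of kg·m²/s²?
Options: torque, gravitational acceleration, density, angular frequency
Checking the SI base units of each option:
  torque (τ = Fr): kg·m²/s²  ✓ matches
  gravitational acceleration (g = GM/r²): m/s²  ✗
  density (ρ = m/V): kg/m³  ✗
  angular frequency (ω = 2πf): 1/s  ✗

Only torque has units kg·m²/s².

Answer: torque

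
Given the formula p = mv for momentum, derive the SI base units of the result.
Units of each symbol in p = mv:
  m (mass): kg
  v (velocity): m/s

Multiplying the contributions: [kg] · [m/s]
Adding exponents of each base unit: kg: 1, m: 1, s: -1
SI base units of momentum: kg·m/s

Answer: kg·m/s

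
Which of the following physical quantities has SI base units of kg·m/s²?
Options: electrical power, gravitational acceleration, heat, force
Checking the SI base units of each option:
  electrical power (P = IV): kg·m²/s³  ✗
  gravitational acceleration (g = GM/r²): m/s²  ✗
  heat (Q = mcΔT): kg·m²/s²  ✗
  force (F = ma): kg·m/s²  ✓ matches

Only force has units kg·m/s².

Answer: force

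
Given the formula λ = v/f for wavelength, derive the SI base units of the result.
Units of each symbol in λ = v/f:
  v (wave speed): m/s
  f (frequency): 1/s  → in the denominator, contributes s

Multiplying the contributions: [m/s] · [s]
Adding exponents of each base unit: m: 1
SI base units of wavelength: m

Answer: m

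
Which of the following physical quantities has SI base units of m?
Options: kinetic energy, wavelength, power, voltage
Checking the SI base units of each option:
  kinetic energy (E = ½mv²): kg·m²/s²  ✗
  wavelength (λ = v/f): m  ✓ matches
  power (P = W/t): kg·m²/s³  ✗
  voltage (V = IR): kg·m²/(s³·A)  ✗

Only wavelength has units m.

Answer: wavelength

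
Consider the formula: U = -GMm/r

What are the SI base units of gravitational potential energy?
Units of each symbol in U = -GMm/r:
  G (gravitational constant): m³/(kg·s²)
  M (mass): kg
  m (mass): kg
  r (distance): m  → in the denominator, contributes 1/m
  The minus sign does not affect the units.

Multiplying the contributions: [m³/(kg·s²)] · [kg] · [kg] · [1/m]
Adding exponents of each base unit: kg: 1, m: 2, s: -2
SI base units of gravitational potential energy: kg·m²/s²

Answer: kg·m²/s²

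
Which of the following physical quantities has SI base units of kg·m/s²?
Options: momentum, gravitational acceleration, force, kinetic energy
Checking the SI base units of each option:
  momentum (p = mv): kg·m/s  ✗
  gravitational acceleration (g = GM/r²): m/s²  ✗
  force (F = ma): kg·m/s²  ✓ matches
  kinetic energy (E = ½mv²): kg·m²/s²  ✗

Only force has units kg·m/s².

Answer: force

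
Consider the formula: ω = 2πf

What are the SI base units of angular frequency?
Units of each symbol in ω = 2πf:
  f (frequency): 1/s
  The factor 2π is dimensionless.

Multiplying the contributions: [1/s]
Adding exponents of each base unit: s: -1
SI base units of angular frequency: 1/s

Answer: 1/s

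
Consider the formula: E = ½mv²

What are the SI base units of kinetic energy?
Units of each symbol in E = ½mv²:
  m (mass): kg
  v (speed): m/s  → to the power 2, contributes m²/s²
  The factor ½ is dimensionless.

Multiplying the contributions: [kg] · [m²/s²]
Adding exponents of each base unit: kg: 1, m: 2, s: -2
SI base units of kinetic energy: kg·m²/s²

Answer: kg·m²/s²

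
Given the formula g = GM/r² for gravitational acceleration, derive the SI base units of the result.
Units of each symbol in g = GM/r²:
  G (gravitational constant): m³/(kg·s²)
  M (mass): kg
  r (distance): m  → to the power 2 in the denominator, contributes 1/m²

Multiplying the contributions: [m³/(kg·s²)] · [kg] · [1/m²]
Adding exponents of each base unit: m: 1, s: -2
SI base units of gravitational acceleration: m/s²

Answer: m/s²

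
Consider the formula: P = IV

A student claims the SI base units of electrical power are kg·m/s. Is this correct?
Units of each symbol in P = IV:
  I (current): A
  V (voltage, in volts): kg·m²/(s³·A)

Multiplying the contributions: [A] · [kg·m²/(s³·A)]
Adding exponents of each base unit: kg: 1, m: 2, s: -3
SI base units of electrical power: kg·m²/s³

The claimed units kg·m/s (exponents kg: 1, m: 1, s: -1) do not match the derived units kg·m²/s³ (exponents kg: 1, m: 2, s: -3), so the claim is incorrect.

Answer: No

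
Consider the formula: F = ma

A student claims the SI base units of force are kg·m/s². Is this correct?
Units of each symbol in F = ma:
  m (mass): kg
  a (acceleration): m/s²

Multiplying the contributions: [kg] · [m/s²]
Adding exponents of each base unit: kg: 1, m: 1, s: -2
SI base units of force: kg·m/s²

The claimed units kg·m/s² match the derived units, so the claim is correct.

Answer: Yes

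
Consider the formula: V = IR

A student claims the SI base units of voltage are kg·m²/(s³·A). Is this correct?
Units of each symbol in V = IR:
  I (current): A
  R (resistance, in ohms): kg·m²/(s³·A²)

Multiplying the contributions: [A] · [kg·m²/(s³·A²)]
Adding exponents of each base unit: kg: 1, m: 2, s: -3, A: -1
SI base units of voltage: kg·m²/(s³·A)

The claimed units kg·m²/(s³·A) match the derived units, so the claim is correct.

Answer: Yes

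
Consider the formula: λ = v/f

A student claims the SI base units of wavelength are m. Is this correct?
Units of each symbol in λ = v/f:
  v (wave speed): m/s
  f (frequency): 1/s  → in the denominator, contributes s

Multiplying the contributions: [m/s] · [s]
Adding exponents of each base unit: m: 1
SI base units of wavelength: m

The claimed units m match the derived units, so the claim is correct.

Answer: Yes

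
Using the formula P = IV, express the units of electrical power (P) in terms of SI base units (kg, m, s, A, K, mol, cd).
Units of each symbol in P = IV:
  I (current): A
  V (voltage, in volts): kg·m²/(s³·A)

Multiplying the contributions: [A] · [kg·m²/(s³·A)]
Adding exponents of each base unit: kg: 1, m: 2, s: -3
SI base units of electrical power: kg·m²/s³

Answer: kg·m²/s³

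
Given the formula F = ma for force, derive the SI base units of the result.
Units of each symbol in F = ma:
  m (mass): kg
  a (acceleration): m/s²

Multiplying the contributions: [kg] · [m/s²]
Adding exponents of each base unit: kg: 1, m: 1, s: -2
SI base units of force: kg·m/s²

Answer: kg·m/s²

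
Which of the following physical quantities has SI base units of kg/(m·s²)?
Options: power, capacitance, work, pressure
Checking the SI base units of each option:
  power (P = W/t): kg·m²/s³  ✗
  capacitance (C = Q/V): s⁴·A²/(kg·m²)  ✗
  work (W = Fd): kg·m²/s²  ✗
  pressure (P = F/A): kg/(m·s²)  ✓ matches

Only pressure has units kg/(m·s²).

Answer: pressure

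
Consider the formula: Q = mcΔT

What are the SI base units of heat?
Units of each symbol in Q = mcΔT:
  m (mass): kg
  c (specific heat capacity, in J/(kg·K)): m²/(s²·K)
  ΔT (temperature change): K

Multiplying the contributions: [kg] · [m²/(s²·K)] · [K]
Adding exponents of each base unit: kg: 1, m: 2, s: -2
SI base units of heat: kg·m²/s²

Answer: kg·m²/s²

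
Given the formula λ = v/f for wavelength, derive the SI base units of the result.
Units of each symbol in λ = v/f:
  v (wave speed): m/s
  f (frequency): 1/s  → in the denominator, contributes s

Multiplying the contributions: [m/s] · [s]
Adding exponents of each base unit: m: 1
SI base units of wavelength: m

Answer: m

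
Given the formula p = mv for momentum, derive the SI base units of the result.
Units of each symbol in p = mv:
  m (mass): kg
  v (velocity): m/s

Multiplying the contributions: [kg] · [m/s]
Adding exponents of each base unit: kg: 1, m: 1, s: -1
SI base units of momentum: kg·m/s

Answer: kg·m/s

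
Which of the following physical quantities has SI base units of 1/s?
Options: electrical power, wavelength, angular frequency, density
Checking the SI base units of each option:
  electrical power (P = IV): kg·m²/s³  ✗
  wavelength (λ = v/f): m  ✗
  angular frequency (ω = 2πf): 1/s  ✓ matches
  density (ρ = m/V): kg/m³  ✗

Only angular frequency has units 1/s.

Answer: angular frequency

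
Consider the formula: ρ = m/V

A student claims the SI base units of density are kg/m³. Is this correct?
Units of each symbol in ρ = m/V:
  m (mass): kg
  V (volume): m³  → in the denominator, contributes 1/m³

Multiplying the contributions: [kg] · [1/m³]
Adding exponents of each base unit: kg: 1, m: -3
SI base units of density: kg/m³

The claimed units kg/m³ match the derived units, so the claim is correct.

Answer: Yes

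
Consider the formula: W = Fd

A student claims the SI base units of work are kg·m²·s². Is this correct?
Units of each symbol in W = Fd:
  F (force): kg·m/s²
  d (displacement): m

Multiplying the contributions: [kg·m/s²] · [m]
Adding exponents of each base unit: kg: 1, m: 2, s: -2
SI base units of work: kg·m²/s²

The claimed units kg·m²·s² (exponents kg: 1, m: 2, s: 2) do not match the derived units kg·m²/s² (exponents kg: 1, m: 2, s: -2), so the claim is incorrect.

Answer: No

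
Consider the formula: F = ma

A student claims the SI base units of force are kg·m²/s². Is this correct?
Units of each symbol in F = ma:
  m (mass): kg
  a (acceleration): m/s²

Multiplying the contributions: [kg] · [m/s²]
Adding exponents of each base unit: kg: 1, m: 1, s: -2
SI base units of force: kg·m/s²

The claimed units kg·m²/s² (exponents kg: 1, m: 2, s: -2) do not match the derived units kg·m/s² (exponents kg: 1, m: 1, s: -2), so the claim is incorrect.

Answer: No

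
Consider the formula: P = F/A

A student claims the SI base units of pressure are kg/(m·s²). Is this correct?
Units of each symbol in P = F/A:
  F (force): kg·m/s²
  A (area): m²  → in the denominator, contributes 1/m²

Multiplying the contributions: [kg·m/s²] · [1/m²]
Adding exponents of each base unit: kg: 1, m: -1, s: -2
SI base units of pressure: kg/(m·s²)

The claimed units kg/(m·s²) match the derived units, so the claim is correct.

Answer: Yes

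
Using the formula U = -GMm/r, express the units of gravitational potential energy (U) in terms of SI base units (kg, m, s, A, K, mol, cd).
Units of each symbol in U = -GMm/r:
  G (gravitational constant): m³/(kg·s²)
  M (mass): kg
  m (mass): kg
  r (distance): m  → in the denominator, contributes 1/m
  The minus sign does not affect the units.

Multiplying the contributions: [m³/(kg·s²)] · [kg] · [kg] · [1/m]
Adding exponents of each base unit: kg: 1, m: 2, s: -2
SI base units of gravitational potential energy: kg·m²/s²

Answer: kg·m²/s²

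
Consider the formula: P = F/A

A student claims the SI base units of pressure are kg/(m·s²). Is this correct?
Units of each symbol in P = F/A:
  F (force): kg·m/s²
  A (area): m²  → in the denominator, contributes 1/m²

Multiplying the contributions: [kg·m/s²] · [1/m²]
Adding exponents of each base unit: kg: 1, m: -1, s: -2
SI base units of pressure: kg/(m·s²)

The claimed units kg/(m·s²) match the derived units, so the claim is correct.

Answer: Yes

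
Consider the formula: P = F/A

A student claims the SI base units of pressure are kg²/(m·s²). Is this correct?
Units of each symbol in P = F/A:
  F (force): kg·m/s²
  A (area): m²  → in the denominator, contributes 1/m²

Multiplying the contributions: [kg·m/s²] · [1/m²]
Adding exponents of each base unit: kg: 1, m: -1, s: -2
SI base units of pressure: kg/(m·s²)

The claimed units kg²/(m·s²) (exponents kg: 2, m: -1, s: -2) do not match the derived units kg/(m·s²) (exponents kg: 1, m: -1, s: -2), so the claim is incorrect.

Answer: No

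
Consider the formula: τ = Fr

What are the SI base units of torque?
Units of each symbol in τ = Fr:
  F (force): kg·m/s²
  r (lever arm): m

Multiplying the contributions: [kg·m/s²] · [m]
Adding exponents of each base unit: kg: 1, m: 2, s: -2
SI base units of torque: kg·m²/s²

Answer: kg·m²/s²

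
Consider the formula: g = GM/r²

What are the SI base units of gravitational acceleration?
Units of each symbol in g = GM/r²:
  G (gravitational constant): m³/(kg·s²)
  M (mass): kg
  r (distance): m  → to the power 2 in the denominator, contributes 1/m²

Multiplying the contributions: [m³/(kg·s²)] · [kg] · [1/m²]
Adding exponents of each base unit: m: 1, s: -2
SI base units of gravitational acceleration: m/s²

Answer: m/s²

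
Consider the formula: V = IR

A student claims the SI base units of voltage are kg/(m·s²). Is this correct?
Units of each symbol in V = IR:
  I (current): A
  R (resistance, in ohms): kg·m²/(s³·A²)

Multiplying the contributions: [A] · [kg·m²/(s³·A²)]
Adding exponents of each base unit: kg: 1, m: 2, s: -3, A: -1
SI base units of voltage: kg·m²/(s³·A)

The claimed units kg/(m·s²) (exponents kg: 1, m: -1, s: -2) do not match the derived units kg·m²/(s³·A) (exponents kg: 1, m: 2, s: -3, A: -1), so the claim is incorrect.

Answer: No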